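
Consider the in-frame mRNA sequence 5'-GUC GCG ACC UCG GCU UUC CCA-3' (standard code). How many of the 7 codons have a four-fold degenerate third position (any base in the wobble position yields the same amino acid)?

Codon 1 GUC (Val): third position 4-fold.
Codon 2 GCG (Ala): third position 4-fold.
Codon 3 ACC (Thr): third position 4-fold.
Codon 4 UCG (Ser): third position 4-fold.
Codon 5 GCU (Ala): third position 4-fold.
Codon 6 UUC (Phe): third position 2-fold.
Codon 7 CCA (Pro): third position 4-fold.
Four-fold degenerate third positions: 6.

6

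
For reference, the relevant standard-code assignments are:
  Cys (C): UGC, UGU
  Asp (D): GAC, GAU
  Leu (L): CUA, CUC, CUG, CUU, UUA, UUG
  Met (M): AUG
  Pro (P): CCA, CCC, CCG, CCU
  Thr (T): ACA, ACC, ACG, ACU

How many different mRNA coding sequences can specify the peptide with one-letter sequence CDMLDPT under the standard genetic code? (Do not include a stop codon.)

Cys: 2 codons.
Asp: 2 codons.
Met: 1 codon.
Leu: 6 codons.
Asp: 2 codons.
Pro: 4 codons.
Thr: 4 codons.
2 × 2 × 1 × 6 × 2 × 4 × 4 = 768.

768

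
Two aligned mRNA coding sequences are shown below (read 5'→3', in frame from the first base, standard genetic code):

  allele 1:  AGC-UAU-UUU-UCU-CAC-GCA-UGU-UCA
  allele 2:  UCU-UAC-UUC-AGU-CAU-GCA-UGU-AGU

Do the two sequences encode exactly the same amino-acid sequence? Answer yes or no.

Codon 1: AGC Ser / UCU Ser — synonymous.
Codon 2: UAU Tyr / UAC Tyr — synonymous.
Codon 3: UUU Phe / UUC Phe — synonymous.
Codon 4: UCU Ser / AGU Ser — synonymous.
Codon 5: CAC His / CAU His — synonymous.
Codon 6: GCA Ala / GCA Ala — identical.
Codon 7: UGU Cys / UGU Cys — identical.
Codon 8: UCA Ser / AGU Ser — synonymous.
Nonsynonymous differences: 0 → same protein.

yes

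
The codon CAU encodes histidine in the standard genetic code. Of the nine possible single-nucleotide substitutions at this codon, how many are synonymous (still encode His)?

Position 1: none → 0 synonymous.
Position 2: none → 0 synonymous.
Position 3: CAC → 1 synonymous.
Total: 0 + 0 + 1 = 1.

1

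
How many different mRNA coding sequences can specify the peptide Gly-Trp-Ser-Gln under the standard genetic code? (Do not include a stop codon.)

Gly: 4 codons.
Trp: 1 codon.
Ser: 6 codons.
Gln: 2 codons.
4 × 1 × 6 × 2 = 48.

48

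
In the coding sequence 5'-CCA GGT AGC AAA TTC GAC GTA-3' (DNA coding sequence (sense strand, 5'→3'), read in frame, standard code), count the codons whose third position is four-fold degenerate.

Codon 1 CCA (Pro): third position 4-fold.
Codon 2 GGT (Gly): third position 4-fold.
Codon 3 AGC (Ser): third position 2-fold.
Codon 4 AAA (Lys): third position 2-fold.
Codon 5 TTC (Phe): third position 2-fold.
Codon 6 GAC (Asp): third position 2-fold.
Codon 7 GTA (Val): third position 4-fold.
Four-fold degenerate third positions: 3.

3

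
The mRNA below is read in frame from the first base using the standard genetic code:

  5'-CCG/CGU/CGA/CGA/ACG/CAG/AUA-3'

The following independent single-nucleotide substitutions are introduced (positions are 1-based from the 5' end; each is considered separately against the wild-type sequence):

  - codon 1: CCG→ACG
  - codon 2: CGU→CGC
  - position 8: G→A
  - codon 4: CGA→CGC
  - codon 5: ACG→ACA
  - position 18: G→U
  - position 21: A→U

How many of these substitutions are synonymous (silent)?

4

Codon 1: CCG (Pro) → ACG (Thr) — missense.
Codon 2: CGU (Arg) → CGC (Arg) — synonymous.
Codon 3: CGA (Arg) → CAA (Gln) — missense.
Codon 4: CGA (Arg) → CGC (Arg) — synonymous.
Codon 5: ACG (Thr) → ACA (Thr) — synonymous.
Codon 6: CAG (Gln) → CAU (His) — missense.
Codon 7: AUA (Ile) → AUU (Ile) — synonymous.
Synonymous: 4 of 7.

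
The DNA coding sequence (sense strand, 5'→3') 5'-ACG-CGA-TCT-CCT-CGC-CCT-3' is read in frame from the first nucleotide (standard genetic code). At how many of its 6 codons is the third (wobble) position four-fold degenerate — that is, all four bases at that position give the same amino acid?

Codon 1 ACG (Thr): third position 4-fold.
Codon 2 CGA (Arg): third position 4-fold.
Codon 3 TCT (Ser): third position 4-fold.
Codon 4 CCT (Pro): third position 4-fold.
Codon 5 CGC (Arg): third position 4-fold.
Codon 6 CCT (Pro): third position 4-fold.
Four-fold degenerate third positions: 6.

6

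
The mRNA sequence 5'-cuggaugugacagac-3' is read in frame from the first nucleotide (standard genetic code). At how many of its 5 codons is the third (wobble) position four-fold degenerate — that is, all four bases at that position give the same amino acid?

3

Codon 1 CUG (Leu): third position 4-fold.
Codon 2 GAU (Asp): third position 2-fold.
Codon 3 GUG (Val): third position 4-fold.
Codon 4 ACA (Thr): third position 4-fold.
Codon 5 GAC (Asp): third position 2-fold.
Four-fold degenerate third positions: 3.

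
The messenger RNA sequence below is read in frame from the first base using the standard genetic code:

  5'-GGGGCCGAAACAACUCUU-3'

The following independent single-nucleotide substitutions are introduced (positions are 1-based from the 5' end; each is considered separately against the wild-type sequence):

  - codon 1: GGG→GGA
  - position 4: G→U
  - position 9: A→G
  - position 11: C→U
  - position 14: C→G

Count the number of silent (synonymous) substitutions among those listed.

Codon 1: GGG (Gly) → GGA (Gly) — synonymous.
Codon 2: GCC (Ala) → UCC (Ser) — missense.
Codon 3: GAA (Glu) → GAG (Glu) — synonymous.
Codon 4: ACA (Thr) → AUA (Ile) — missense.
Codon 5: ACU (Thr) → AGU (Ser) — missense.
Synonymous: 2 of 5.

2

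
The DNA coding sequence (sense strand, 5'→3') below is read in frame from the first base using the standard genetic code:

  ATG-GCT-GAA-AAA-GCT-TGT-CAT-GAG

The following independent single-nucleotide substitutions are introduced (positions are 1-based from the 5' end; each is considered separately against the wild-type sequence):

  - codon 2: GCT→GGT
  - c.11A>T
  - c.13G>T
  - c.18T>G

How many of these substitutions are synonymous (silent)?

0

Codon 2: GCT (Ala) → GGT (Gly) — missense.
Codon 4: AAA (Lys) → ATA (Ile) — missense.
Codon 5: GCT (Ala) → TCT (Ser) — missense.
Codon 6: TGT (Cys) → TGG (Trp) — missense.
Synonymous: 0 of 4.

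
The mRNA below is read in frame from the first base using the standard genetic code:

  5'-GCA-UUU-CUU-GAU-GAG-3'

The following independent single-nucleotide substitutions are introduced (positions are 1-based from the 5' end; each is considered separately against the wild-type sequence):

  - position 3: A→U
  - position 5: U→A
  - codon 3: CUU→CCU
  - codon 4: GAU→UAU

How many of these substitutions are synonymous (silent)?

Codon 1: GCA (Ala) → GCU (Ala) — synonymous.
Codon 2: UUU (Phe) → UAU (Tyr) — missense.
Codon 3: CUU (Leu) → CCU (Pro) — missense.
Codon 4: GAU (Asp) → UAU (Tyr) — missense.
Synonymous: 1 of 4.

1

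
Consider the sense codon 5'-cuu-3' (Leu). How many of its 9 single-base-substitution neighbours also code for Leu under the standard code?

3

Position 1: none → 0 synonymous.
Position 2: none → 0 synonymous.
Position 3: CUC, CUA, CUG → 3 synonymous.
Total: 0 + 0 + 3 = 3.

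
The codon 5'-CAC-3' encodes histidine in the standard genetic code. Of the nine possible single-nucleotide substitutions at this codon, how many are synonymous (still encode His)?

Position 1: none → 0 synonymous.
Position 2: none → 0 synonymous.
Position 3: CAU → 1 synonymous.
Total: 0 + 0 + 1 = 1.

1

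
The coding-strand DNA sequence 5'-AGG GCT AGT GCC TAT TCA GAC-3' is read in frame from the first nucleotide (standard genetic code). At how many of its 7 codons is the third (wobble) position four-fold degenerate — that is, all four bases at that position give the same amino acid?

3

Codon 1 AGG (Arg): third position 2-fold.
Codon 2 GCT (Ala): third position 4-fold.
Codon 3 AGT (Ser): third position 2-fold.
Codon 4 GCC (Ala): third position 4-fold.
Codon 5 TAT (Tyr): third position 2-fold.
Codon 6 TCA (Ser): third position 4-fold.
Codon 7 GAC (Asp): third position 2-fold.
Four-fold degenerate third positions: 3.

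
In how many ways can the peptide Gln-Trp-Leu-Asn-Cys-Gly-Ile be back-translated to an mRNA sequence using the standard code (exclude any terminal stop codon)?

576

Gln: 2 codons.
Trp: 1 codon.
Leu: 6 codons.
Asn: 2 codons.
Cys: 2 codons.
Gly: 4 codons.
Ile: 3 codons.
2 × 1 × 6 × 2 × 2 × 4 × 3 = 576.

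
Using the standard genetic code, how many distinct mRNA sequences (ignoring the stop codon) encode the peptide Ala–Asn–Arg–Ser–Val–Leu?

6912

Ala: 4 codons.
Asn: 2 codons.
Arg: 6 codons.
Ser: 6 codons.
Val: 4 codons.
Leu: 6 codons.
4 × 2 × 6 × 6 × 4 × 6 = 6912.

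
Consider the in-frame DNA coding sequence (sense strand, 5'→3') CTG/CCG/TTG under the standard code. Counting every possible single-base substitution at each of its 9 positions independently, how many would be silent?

Codon 1 (CTG, Leu): 4 synonymous substitutions.
Codon 2 (CCG, Pro): 3 synonymous substitutions.
Codon 3 (TTG, Leu): 2 synonymous substitutions.
Total: 4 + 3 + 2 = 9.

9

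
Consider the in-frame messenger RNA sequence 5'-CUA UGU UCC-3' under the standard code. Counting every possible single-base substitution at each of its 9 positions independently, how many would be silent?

8

Codon 1 (CUA, Leu): 4 synonymous substitutions.
Codon 2 (UGU, Cys): 1 synonymous substitution.
Codon 3 (UCC, Ser): 3 synonymous substitutions.
Total: 4 + 1 + 3 = 8.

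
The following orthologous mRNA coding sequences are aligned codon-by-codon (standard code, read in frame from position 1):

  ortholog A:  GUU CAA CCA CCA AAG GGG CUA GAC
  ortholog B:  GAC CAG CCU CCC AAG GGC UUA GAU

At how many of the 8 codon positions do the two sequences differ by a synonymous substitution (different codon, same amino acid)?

Codon 1: GUU Val / GAC Asp — nonsynonymous.
Codon 2: CAA Gln / CAG Gln — synonymous.
Codon 3: CCA Pro / CCU Pro — synonymous.
Codon 4: CCA Pro / CCC Pro — synonymous.
Codon 5: AAG Lys / AAG Lys — identical.
Codon 6: GGG Gly / GGC Gly — synonymous.
Codon 7: CUA Leu / UUA Leu — synonymous.
Codon 8: GAC Asp / GAU Asp — synonymous.
Synonymous differences: 6.

6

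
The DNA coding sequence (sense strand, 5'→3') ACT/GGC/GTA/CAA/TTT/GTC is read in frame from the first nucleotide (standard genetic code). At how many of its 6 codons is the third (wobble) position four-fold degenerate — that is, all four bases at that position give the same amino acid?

Codon 1 ACT (Thr): third position 4-fold.
Codon 2 GGC (Gly): third position 4-fold.
Codon 3 GTA (Val): third position 4-fold.
Codon 4 CAA (Gln): third position 2-fold.
Codon 5 TTT (Phe): third position 2-fold.
Codon 6 GTC (Val): third position 4-fold.
Four-fold degenerate third positions: 4.

4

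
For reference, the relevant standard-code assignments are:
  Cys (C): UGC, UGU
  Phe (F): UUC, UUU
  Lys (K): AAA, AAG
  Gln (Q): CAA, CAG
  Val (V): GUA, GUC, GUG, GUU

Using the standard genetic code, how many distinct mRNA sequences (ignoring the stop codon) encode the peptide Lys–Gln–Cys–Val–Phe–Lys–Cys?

256

Lys: 2 codons.
Gln: 2 codons.
Cys: 2 codons.
Val: 4 codons.
Phe: 2 codons.
Lys: 2 codons.
Cys: 2 codons.
2 × 2 × 2 × 4 × 2 × 2 × 2 = 256.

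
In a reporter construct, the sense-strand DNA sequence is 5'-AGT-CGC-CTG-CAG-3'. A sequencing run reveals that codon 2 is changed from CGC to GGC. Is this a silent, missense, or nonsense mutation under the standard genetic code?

missense

Position 4 falls in codon 2: CGC → Arg.
After the substitution the codon is GGC → Gly.
Arg ≠ Gly, so this is a missense mutation.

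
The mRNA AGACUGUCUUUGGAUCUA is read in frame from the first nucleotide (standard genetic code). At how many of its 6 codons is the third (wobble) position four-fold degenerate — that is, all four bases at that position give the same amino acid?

Codon 1 AGA (Arg): third position 2-fold.
Codon 2 CUG (Leu): third position 4-fold.
Codon 3 UCU (Ser): third position 4-fold.
Codon 4 UUG (Leu): third position 2-fold.
Codon 5 GAU (Asp): third position 2-fold.
Codon 6 CUA (Leu): third position 4-fold.
Four-fold degenerate third positions: 3.

3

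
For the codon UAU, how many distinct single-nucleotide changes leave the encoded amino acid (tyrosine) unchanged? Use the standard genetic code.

1

Position 1: none → 0 synonymous.
Position 2: none → 0 synonymous.
Position 3: UAC → 1 synonymous.
Total: 0 + 0 + 1 = 1.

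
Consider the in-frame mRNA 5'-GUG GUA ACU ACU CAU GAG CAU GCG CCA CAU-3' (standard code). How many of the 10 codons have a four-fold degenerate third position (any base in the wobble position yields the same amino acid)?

Codon 1 GUG (Val): third position 4-fold.
Codon 2 GUA (Val): third position 4-fold.
Codon 3 ACU (Thr): third position 4-fold.
Codon 4 ACU (Thr): third position 4-fold.
Codon 5 CAU (His): third position 2-fold.
Codon 6 GAG (Glu): third position 2-fold.
Codon 7 CAU (His): third position 2-fold.
Codon 8 GCG (Ala): third position 4-fold.
Codon 9 CCA (Pro): third position 4-fold.
Codon 10 CAU (His): third position 2-fold.
Four-fold degenerate third positions: 6.

6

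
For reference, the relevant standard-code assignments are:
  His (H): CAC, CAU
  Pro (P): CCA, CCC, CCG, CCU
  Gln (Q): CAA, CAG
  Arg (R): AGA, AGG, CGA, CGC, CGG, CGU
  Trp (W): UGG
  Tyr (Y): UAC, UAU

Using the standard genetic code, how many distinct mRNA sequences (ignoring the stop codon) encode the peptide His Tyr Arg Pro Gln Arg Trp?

His: 2 codons.
Tyr: 2 codons.
Arg: 6 codons.
Pro: 4 codons.
Gln: 2 codons.
Arg: 6 codons.
Trp: 1 codon.
2 × 2 × 6 × 4 × 2 × 6 × 1 = 1152.

1152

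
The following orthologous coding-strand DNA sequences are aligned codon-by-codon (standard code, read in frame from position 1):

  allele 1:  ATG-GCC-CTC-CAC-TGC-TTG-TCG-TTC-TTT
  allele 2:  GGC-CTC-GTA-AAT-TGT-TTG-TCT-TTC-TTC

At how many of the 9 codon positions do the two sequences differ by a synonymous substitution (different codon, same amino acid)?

3

Codon 1: ATG Met / GGC Gly — nonsynonymous.
Codon 2: GCC Ala / CTC Leu — nonsynonymous.
Codon 3: CTC Leu / GTA Val — nonsynonymous.
Codon 4: CAC His / AAT Asn — nonsynonymous.
Codon 5: TGC Cys / TGT Cys — synonymous.
Codon 6: TTG Leu / TTG Leu — identical.
Codon 7: TCG Ser / TCT Ser — synonymous.
Codon 8: TTC Phe / TTC Phe — identical.
Codon 9: TTT Phe / TTC Phe — synonymous.
Synonymous differences: 3.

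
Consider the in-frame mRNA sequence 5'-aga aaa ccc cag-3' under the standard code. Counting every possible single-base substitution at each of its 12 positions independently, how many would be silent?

7

Codon 1 (AGA, Arg): 2 synonymous substitutions.
Codon 2 (AAA, Lys): 1 synonymous substitution.
Codon 3 (CCC, Pro): 3 synonymous substitutions.
Codon 4 (CAG, Gln): 1 synonymous substitution.
Total: 2 + 1 + 3 + 1 = 7.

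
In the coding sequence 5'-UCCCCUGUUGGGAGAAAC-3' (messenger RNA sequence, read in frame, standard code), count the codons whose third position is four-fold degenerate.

4

Codon 1 UCC (Ser): third position 4-fold.
Codon 2 CCU (Pro): third position 4-fold.
Codon 3 GUU (Val): third position 4-fold.
Codon 4 GGG (Gly): third position 4-fold.
Codon 5 AGA (Arg): third position 2-fold.
Codon 6 AAC (Asn): third position 2-fold.
Four-fold degenerate third positions: 4.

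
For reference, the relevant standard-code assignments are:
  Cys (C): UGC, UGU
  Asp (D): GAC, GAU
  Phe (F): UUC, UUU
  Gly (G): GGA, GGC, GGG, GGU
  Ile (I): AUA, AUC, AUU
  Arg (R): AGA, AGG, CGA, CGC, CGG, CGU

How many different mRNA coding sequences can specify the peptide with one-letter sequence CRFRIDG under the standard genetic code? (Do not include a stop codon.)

Cys: 2 codons.
Arg: 6 codons.
Phe: 2 codons.
Arg: 6 codons.
Ile: 3 codons.
Asp: 2 codons.
Gly: 4 codons.
2 × 6 × 2 × 6 × 3 × 2 × 4 = 3456.

3456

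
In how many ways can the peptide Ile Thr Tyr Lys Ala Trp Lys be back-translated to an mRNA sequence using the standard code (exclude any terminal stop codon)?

384

Ile: 3 codons.
Thr: 4 codons.
Tyr: 2 codons.
Lys: 2 codons.
Ala: 4 codons.
Trp: 1 codon.
Lys: 2 codons.
3 × 4 × 2 × 2 × 4 × 1 × 2 = 384.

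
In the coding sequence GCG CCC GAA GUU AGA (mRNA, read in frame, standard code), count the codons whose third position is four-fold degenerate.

Codon 1 GCG (Ala): third position 4-fold.
Codon 2 CCC (Pro): third position 4-fold.
Codon 3 GAA (Glu): third position 2-fold.
Codon 4 GUU (Val): third position 4-fold.
Codon 5 AGA (Arg): third position 2-fold.
Four-fold degenerate third positions: 3.

3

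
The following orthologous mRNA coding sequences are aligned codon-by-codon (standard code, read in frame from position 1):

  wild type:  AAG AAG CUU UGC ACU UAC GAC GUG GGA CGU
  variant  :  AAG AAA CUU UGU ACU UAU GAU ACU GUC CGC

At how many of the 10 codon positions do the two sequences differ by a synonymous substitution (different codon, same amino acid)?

5

Codon 1: AAG Lys / AAG Lys — identical.
Codon 2: AAG Lys / AAA Lys — synonymous.
Codon 3: CUU Leu / CUU Leu — identical.
Codon 4: UGC Cys / UGU Cys — synonymous.
Codon 5: ACU Thr / ACU Thr — identical.
Codon 6: UAC Tyr / UAU Tyr — synonymous.
Codon 7: GAC Asp / GAU Asp — synonymous.
Codon 8: GUG Val / ACU Thr — nonsynonymous.
Codon 9: GGA Gly / GUC Val — nonsynonymous.
Codon 10: CGU Arg / CGC Arg — synonymous.
Synonymous differences: 5.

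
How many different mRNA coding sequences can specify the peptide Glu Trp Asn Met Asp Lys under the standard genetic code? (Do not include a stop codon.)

16

Glu: 2 codons.
Trp: 1 codon.
Asn: 2 codons.
Met: 1 codon.
Asp: 2 codons.
Lys: 2 codons.
2 × 1 × 2 × 1 × 2 × 2 = 16.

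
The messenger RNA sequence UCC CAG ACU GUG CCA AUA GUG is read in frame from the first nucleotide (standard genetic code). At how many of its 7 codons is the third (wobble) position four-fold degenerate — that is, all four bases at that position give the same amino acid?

5

Codon 1 UCC (Ser): third position 4-fold.
Codon 2 CAG (Gln): third position 2-fold.
Codon 3 ACU (Thr): third position 4-fold.
Codon 4 GUG (Val): third position 4-fold.
Codon 5 CCA (Pro): third position 4-fold.
Codon 6 AUA (Ile): third position 3-fold.
Codon 7 GUG (Val): third position 4-fold.
Four-fold degenerate third positions: 5.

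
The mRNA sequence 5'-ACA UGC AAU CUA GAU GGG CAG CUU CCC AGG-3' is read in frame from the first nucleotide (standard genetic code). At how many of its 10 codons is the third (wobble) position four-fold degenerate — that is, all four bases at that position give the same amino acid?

5

Codon 1 ACA (Thr): third position 4-fold.
Codon 2 UGC (Cys): third position 2-fold.
Codon 3 AAU (Asn): third position 2-fold.
Codon 4 CUA (Leu): third position 4-fold.
Codon 5 GAU (Asp): third position 2-fold.
Codon 6 GGG (Gly): third position 4-fold.
Codon 7 CAG (Gln): third position 2-fold.
Codon 8 CUU (Leu): third position 4-fold.
Codon 9 CCC (Pro): third position 4-fold.
Codon 10 AGG (Arg): third position 2-fold.
Four-fold degenerate third positions: 5.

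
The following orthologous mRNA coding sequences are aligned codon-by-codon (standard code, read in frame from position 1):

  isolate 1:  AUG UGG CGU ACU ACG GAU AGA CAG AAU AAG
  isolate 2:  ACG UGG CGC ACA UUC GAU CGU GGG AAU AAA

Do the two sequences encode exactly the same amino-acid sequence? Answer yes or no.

Codon 1: AUG Met / ACG Thr — nonsynonymous.
Codon 2: UGG Trp / UGG Trp — identical.
Codon 3: CGU Arg / CGC Arg — synonymous.
Codon 4: ACU Thr / ACA Thr — synonymous.
Codon 5: ACG Thr / UUC Phe — nonsynonymous.
Codon 6: GAU Asp / GAU Asp — identical.
Codon 7: AGA Arg / CGU Arg — synonymous.
Codon 8: CAG Gln / GGG Gly — nonsynonymous.
Codon 9: AAU Asn / AAU Asn — identical.
Codon 10: AAG Lys / AAA Lys — synonymous.
Nonsynonymous differences: 3 → different protein.

no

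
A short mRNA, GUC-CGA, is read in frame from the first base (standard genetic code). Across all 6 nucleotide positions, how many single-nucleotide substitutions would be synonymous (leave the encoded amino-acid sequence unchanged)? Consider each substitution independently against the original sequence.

Codon 1 (GUC, Val): 3 synonymous substitutions.
Codon 2 (CGA, Arg): 4 synonymous substitutions.
Total: 3 + 4 = 7.

7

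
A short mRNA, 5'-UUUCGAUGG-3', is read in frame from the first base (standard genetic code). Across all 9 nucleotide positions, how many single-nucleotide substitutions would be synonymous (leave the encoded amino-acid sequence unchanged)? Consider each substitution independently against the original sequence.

Codon 1 (UUU, Phe): 1 synonymous substitution.
Codon 2 (CGA, Arg): 4 synonymous substitutions.
Codon 3 (UGG, Trp): 0 synonymous substitutions.
Total: 1 + 4 + 0 = 5.

5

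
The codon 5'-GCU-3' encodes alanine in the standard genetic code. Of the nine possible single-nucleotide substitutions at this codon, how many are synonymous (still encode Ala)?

3

Position 1: none → 0 synonymous.
Position 2: none → 0 synonymous.
Position 3: GCC, GCA, GCG → 3 synonymous.
Total: 0 + 0 + 3 = 3.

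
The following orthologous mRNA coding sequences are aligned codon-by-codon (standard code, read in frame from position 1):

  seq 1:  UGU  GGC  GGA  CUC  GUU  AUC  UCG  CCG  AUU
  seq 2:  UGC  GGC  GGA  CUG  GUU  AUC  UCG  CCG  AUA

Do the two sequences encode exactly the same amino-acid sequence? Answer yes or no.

Codon 1: UGU Cys / UGC Cys — synonymous.
Codon 2: GGC Gly / GGC Gly — identical.
Codon 3: GGA Gly / GGA Gly — identical.
Codon 4: CUC Leu / CUG Leu — synonymous.
Codon 5: GUU Val / GUU Val — identical.
Codon 6: AUC Ile / AUC Ile — identical.
Codon 7: UCG Ser / UCG Ser — identical.
Codon 8: CCG Pro / CCG Pro — identical.
Codon 9: AUU Ile / AUA Ile — synonymous.
Nonsynonymous differences: 0 → same protein.

yes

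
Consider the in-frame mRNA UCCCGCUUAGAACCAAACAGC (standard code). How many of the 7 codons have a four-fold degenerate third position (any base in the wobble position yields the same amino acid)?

3

Codon 1 UCC (Ser): third position 4-fold.
Codon 2 CGC (Arg): third position 4-fold.
Codon 3 UUA (Leu): third position 2-fold.
Codon 4 GAA (Glu): third position 2-fold.
Codon 5 CCA (Pro): third position 4-fold.
Codon 6 AAC (Asn): third position 2-fold.
Codon 7 AGC (Ser): third position 2-fold.
Four-fold degenerate third positions: 3.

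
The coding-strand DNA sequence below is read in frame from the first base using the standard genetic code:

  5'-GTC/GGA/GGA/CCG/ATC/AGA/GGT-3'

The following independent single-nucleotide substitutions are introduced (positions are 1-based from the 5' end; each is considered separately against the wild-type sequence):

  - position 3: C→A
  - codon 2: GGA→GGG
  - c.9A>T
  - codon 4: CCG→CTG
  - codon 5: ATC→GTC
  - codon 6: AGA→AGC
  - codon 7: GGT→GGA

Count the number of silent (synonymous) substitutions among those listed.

4

Codon 1: GTC (Val) → GTA (Val) — synonymous.
Codon 2: GGA (Gly) → GGG (Gly) — synonymous.
Codon 3: GGA (Gly) → GGT (Gly) — synonymous.
Codon 4: CCG (Pro) → CTG (Leu) — missense.
Codon 5: ATC (Ile) → GTC (Val) — missense.
Codon 6: AGA (Arg) → AGC (Ser) — missense.
Codon 7: GGT (Gly) → GGA (Gly) — synonymous.
Synonymous: 4 of 7.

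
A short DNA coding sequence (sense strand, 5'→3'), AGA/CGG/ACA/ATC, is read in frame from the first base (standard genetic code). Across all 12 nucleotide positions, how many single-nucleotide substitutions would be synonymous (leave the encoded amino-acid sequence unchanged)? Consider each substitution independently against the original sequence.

11

Codon 1 (AGA, Arg): 2 synonymous substitutions.
Codon 2 (CGG, Arg): 4 synonymous substitutions.
Codon 3 (ACA, Thr): 3 synonymous substitutions.
Codon 4 (ATC, Ile): 2 synonymous substitutions.
Total: 2 + 4 + 3 + 2 = 11.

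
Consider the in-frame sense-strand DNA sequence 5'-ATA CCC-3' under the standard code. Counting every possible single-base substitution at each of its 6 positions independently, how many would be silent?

5

Codon 1 (ATA, Ile): 2 synonymous substitutions.
Codon 2 (CCC, Pro): 3 synonymous substitutions.
Total: 2 + 3 = 5.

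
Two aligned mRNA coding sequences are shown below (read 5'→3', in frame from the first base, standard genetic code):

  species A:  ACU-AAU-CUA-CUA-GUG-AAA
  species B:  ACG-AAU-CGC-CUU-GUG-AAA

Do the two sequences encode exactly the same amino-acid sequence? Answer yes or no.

no

Codon 1: ACU Thr / ACG Thr — synonymous.
Codon 2: AAU Asn / AAU Asn — identical.
Codon 3: CUA Leu / CGC Arg — nonsynonymous.
Codon 4: CUA Leu / CUU Leu — synonymous.
Codon 5: GUG Val / GUG Val — identical.
Codon 6: AAA Lys / AAA Lys — identical.
Nonsynonymous differences: 1 → different protein.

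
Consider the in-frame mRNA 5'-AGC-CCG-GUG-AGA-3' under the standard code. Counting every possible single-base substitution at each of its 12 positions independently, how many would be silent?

9

Codon 1 (AGC, Ser): 1 synonymous substitution.
Codon 2 (CCG, Pro): 3 synonymous substitutions.
Codon 3 (GUG, Val): 3 synonymous substitutions.
Codon 4 (AGA, Arg): 2 synonymous substitutions.
Total: 1 + 3 + 3 + 2 = 9.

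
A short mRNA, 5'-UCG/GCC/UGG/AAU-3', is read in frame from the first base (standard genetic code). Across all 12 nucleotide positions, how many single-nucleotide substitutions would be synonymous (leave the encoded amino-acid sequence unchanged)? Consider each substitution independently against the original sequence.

Codon 1 (UCG, Ser): 3 synonymous substitutions.
Codon 2 (GCC, Ala): 3 synonymous substitutions.
Codon 3 (UGG, Trp): 0 synonymous substitutions.
Codon 4 (AAU, Asn): 1 synonymous substitution.
Total: 3 + 3 + 0 + 1 = 7.

7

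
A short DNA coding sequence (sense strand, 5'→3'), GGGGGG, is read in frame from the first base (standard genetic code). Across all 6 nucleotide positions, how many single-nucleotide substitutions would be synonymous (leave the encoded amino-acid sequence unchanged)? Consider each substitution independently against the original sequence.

Codon 1 (GGG, Gly): 3 synonymous substitutions.
Codon 2 (GGG, Gly): 3 synonymous substitutions.
Total: 3 + 3 = 6.

6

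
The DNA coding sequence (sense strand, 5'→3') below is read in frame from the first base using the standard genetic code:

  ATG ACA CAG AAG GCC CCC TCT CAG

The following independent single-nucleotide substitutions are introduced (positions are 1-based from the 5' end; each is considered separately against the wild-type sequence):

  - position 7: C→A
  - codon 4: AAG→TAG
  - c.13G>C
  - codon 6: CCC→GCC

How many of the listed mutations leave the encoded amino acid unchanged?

0

Codon 3: CAG (Gln) → AAG (Lys) — missense.
Codon 4: AAG (Lys) → TAG (Stop) — nonsense.
Codon 5: GCC (Ala) → CCC (Pro) — missense.
Codon 6: CCC (Pro) → GCC (Ala) — missense.
Synonymous: 0 of 4.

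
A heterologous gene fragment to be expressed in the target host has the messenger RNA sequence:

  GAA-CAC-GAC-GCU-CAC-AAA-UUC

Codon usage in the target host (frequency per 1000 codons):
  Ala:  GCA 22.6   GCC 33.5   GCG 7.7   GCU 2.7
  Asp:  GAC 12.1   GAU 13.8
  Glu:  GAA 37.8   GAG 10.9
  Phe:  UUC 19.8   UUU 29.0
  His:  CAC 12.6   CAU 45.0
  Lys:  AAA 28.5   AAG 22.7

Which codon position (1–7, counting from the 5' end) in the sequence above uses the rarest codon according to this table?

Codon 1 GAA (Glu): 37.8 per 1000.
Codon 2 CAC (His): 12.6 per 1000.
Codon 3 GAC (Asp): 12.1 per 1000.
Codon 4 GCU (Ala): 2.7 per 1000.
Codon 5 CAC (His): 12.6 per 1000.
Codon 6 AAA (Lys): 28.5 per 1000.
Codon 7 UUC (Phe): 19.8 per 1000.
Lowest frequency is 2.7 at codon 4.

4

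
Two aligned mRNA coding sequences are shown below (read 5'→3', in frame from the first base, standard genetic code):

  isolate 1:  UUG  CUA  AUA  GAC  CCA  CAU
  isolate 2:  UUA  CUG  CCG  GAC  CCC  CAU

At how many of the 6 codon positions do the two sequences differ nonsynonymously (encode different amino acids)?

1

Codon 1: UUG Leu / UUA Leu — synonymous.
Codon 2: CUA Leu / CUG Leu — synonymous.
Codon 3: AUA Ile / CCG Pro — nonsynonymous.
Codon 4: GAC Asp / GAC Asp — identical.
Codon 5: CCA Pro / CCC Pro — synonymous.
Codon 6: CAU His / CAU His — identical.
Nonsynonymous differences: 1.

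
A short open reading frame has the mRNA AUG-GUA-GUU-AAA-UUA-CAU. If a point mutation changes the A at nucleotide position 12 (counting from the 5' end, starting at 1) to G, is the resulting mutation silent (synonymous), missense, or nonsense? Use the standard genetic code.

Position 12 falls in codon 4: AAA → Lys.
After the substitution the codon is AAG → Lys.
Both encode Lys, so the change is synonymous.

silent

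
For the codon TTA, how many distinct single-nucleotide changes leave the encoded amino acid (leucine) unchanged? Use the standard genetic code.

2

Position 1: CTA → 1 synonymous.
Position 2: none → 0 synonymous.
Position 3: TTG → 1 synonymous.
Total: 1 + 0 + 1 = 2.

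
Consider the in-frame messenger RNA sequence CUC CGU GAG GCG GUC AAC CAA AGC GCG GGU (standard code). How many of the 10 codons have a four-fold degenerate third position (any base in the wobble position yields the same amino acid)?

Codon 1 CUC (Leu): third position 4-fold.
Codon 2 CGU (Arg): third position 4-fold.
Codon 3 GAG (Glu): third position 2-fold.
Codon 4 GCG (Ala): third position 4-fold.
Codon 5 GUC (Val): third position 4-fold.
Codon 6 AAC (Asn): third position 2-fold.
Codon 7 CAA (Gln): third position 2-fold.
Codon 8 AGC (Ser): third position 2-fold.
Codon 9 GCG (Ala): third position 4-fold.
Codon 10 GGU (Gly): third position 4-fold.
Four-fold degenerate third positions: 6.

6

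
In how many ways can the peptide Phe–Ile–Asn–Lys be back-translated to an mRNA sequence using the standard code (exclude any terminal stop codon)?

24

Phe: 2 codons.
Ile: 3 codons.
Asn: 2 codons.
Lys: 2 codons.
2 × 3 × 2 × 2 = 24.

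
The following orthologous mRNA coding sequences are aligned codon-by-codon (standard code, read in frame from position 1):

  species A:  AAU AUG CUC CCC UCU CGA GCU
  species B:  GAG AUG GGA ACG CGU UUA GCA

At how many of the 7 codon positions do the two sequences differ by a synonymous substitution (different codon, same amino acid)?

Codon 1: AAU Asn / GAG Glu — nonsynonymous.
Codon 2: AUG Met / AUG Met — identical.
Codon 3: CUC Leu / GGA Gly — nonsynonymous.
Codon 4: CCC Pro / ACG Thr — nonsynonymous.
Codon 5: UCU Ser / CGU Arg — nonsynonymous.
Codon 6: CGA Arg / UUA Leu — nonsynonymous.
Codon 7: GCU Ala / GCA Ala — synonymous.
Synonymous differences: 1.

1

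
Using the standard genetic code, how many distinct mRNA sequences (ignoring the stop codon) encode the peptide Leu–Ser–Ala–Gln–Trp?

288

Leu: 6 codons.
Ser: 6 codons.
Ala: 4 codons.
Gln: 2 codons.
Trp: 1 codon.
6 × 6 × 4 × 2 × 1 = 288.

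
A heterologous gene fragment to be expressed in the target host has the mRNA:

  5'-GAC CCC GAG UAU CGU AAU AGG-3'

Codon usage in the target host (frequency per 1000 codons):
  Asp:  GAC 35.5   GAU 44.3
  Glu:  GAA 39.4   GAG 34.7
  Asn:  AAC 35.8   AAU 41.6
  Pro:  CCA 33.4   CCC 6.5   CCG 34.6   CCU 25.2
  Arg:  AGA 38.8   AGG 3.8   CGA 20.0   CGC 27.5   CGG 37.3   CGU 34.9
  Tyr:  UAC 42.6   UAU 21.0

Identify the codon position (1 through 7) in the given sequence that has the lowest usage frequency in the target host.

7

Codon 1 GAC (Asp): 35.5 per 1000.
Codon 2 CCC (Pro): 6.5 per 1000.
Codon 3 GAG (Glu): 34.7 per 1000.
Codon 4 UAU (Tyr): 21.0 per 1000.
Codon 5 CGU (Arg): 34.9 per 1000.
Codon 6 AAU (Asn): 41.6 per 1000.
Codon 7 AGG (Arg): 3.8 per 1000.
Lowest frequency is 3.8 at codon 7.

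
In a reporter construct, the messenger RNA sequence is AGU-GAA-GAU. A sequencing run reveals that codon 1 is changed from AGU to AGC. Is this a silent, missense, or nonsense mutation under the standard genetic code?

silent

Position 3 falls in codon 1: AGU → Ser.
After the substitution the codon is AGC → Ser.
Both encode Ser, so the change is synonymous.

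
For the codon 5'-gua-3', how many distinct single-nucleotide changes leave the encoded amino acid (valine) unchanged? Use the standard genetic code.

3

Position 1: none → 0 synonymous.
Position 2: none → 0 synonymous.
Position 3: GUU, GUC, GUG → 3 synonymous.
Total: 0 + 0 + 3 = 3.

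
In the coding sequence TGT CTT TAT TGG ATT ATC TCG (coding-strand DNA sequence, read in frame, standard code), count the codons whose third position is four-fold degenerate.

Codon 1 TGT (Cys): third position 2-fold.
Codon 2 CTT (Leu): third position 4-fold.
Codon 3 TAT (Tyr): third position 2-fold.
Codon 4 TGG (Trp): third position 1-fold.
Codon 5 ATT (Ile): third position 3-fold.
Codon 6 ATC (Ile): third position 3-fold.
Codon 7 TCG (Ser): third position 4-fold.
Four-fold degenerate third positions: 2.

2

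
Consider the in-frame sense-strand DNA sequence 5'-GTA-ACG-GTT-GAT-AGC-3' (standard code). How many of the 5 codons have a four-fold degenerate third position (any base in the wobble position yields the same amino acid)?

Codon 1 GTA (Val): third position 4-fold.
Codon 2 ACG (Thr): third position 4-fold.
Codon 3 GTT (Val): third position 4-fold.
Codon 4 GAT (Asp): third position 2-fold.
Codon 5 AGC (Ser): third position 2-fold.
Four-fold degenerate third positions: 3.

3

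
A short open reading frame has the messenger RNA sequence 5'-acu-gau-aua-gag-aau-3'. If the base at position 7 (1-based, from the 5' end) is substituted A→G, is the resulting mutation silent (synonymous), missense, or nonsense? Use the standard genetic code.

Position 7 falls in codon 3: AUA → Ile.
After the substitution the codon is GUA → Val.
Ile ≠ Val, so this is a missense mutation.

missense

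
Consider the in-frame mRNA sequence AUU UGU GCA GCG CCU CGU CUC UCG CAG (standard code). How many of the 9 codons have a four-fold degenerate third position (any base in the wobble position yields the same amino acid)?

6

Codon 1 AUU (Ile): third position 3-fold.
Codon 2 UGU (Cys): third position 2-fold.
Codon 3 GCA (Ala): third position 4-fold.
Codon 4 GCG (Ala): third position 4-fold.
Codon 5 CCU (Pro): third position 4-fold.
Codon 6 CGU (Arg): third position 4-fold.
Codon 7 CUC (Leu): third position 4-fold.
Codon 8 UCG (Ser): third position 4-fold.
Codon 9 CAG (Gln): third position 2-fold.
Four-fold degenerate third positions: 6.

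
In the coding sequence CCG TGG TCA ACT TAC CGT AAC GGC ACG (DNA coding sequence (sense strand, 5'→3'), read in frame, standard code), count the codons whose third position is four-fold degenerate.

6

Codon 1 CCG (Pro): third position 4-fold.
Codon 2 TGG (Trp): third position 1-fold.
Codon 3 TCA (Ser): third position 4-fold.
Codon 4 ACT (Thr): third position 4-fold.
Codon 5 TAC (Tyr): third position 2-fold.
Codon 6 CGT (Arg): third position 4-fold.
Codon 7 AAC (Asn): third position 2-fold.
Codon 8 GGC (Gly): third position 4-fold.
Codon 9 ACG (Thr): third position 4-fold.
Four-fold degenerate third positions: 6.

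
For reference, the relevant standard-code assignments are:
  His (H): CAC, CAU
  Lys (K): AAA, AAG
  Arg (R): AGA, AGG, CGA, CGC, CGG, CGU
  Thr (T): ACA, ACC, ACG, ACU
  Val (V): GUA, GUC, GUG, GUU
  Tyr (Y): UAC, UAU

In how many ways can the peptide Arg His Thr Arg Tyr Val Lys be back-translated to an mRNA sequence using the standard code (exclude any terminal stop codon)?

Arg: 6 codons.
His: 2 codons.
Thr: 4 codons.
Arg: 6 codons.
Tyr: 2 codons.
Val: 4 codons.
Lys: 2 codons.
6 × 2 × 4 × 6 × 2 × 4 × 2 = 4608.

4608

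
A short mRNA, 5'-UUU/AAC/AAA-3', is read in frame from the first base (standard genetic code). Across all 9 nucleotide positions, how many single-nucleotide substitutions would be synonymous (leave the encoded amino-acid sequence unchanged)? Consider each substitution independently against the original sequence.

Codon 1 (UUU, Phe): 1 synonymous substitution.
Codon 2 (AAC, Asn): 1 synonymous substitution.
Codon 3 (AAA, Lys): 1 synonymous substitution.
Total: 1 + 1 + 1 = 3.

3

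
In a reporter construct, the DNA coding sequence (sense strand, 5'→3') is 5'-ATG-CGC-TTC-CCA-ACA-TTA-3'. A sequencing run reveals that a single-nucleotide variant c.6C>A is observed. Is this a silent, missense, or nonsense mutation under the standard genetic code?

Position 6 falls in codon 2: CGC → Arg.
After the substitution the codon is CGA → Arg.
Both encode Arg, so the change is synonymous.

silent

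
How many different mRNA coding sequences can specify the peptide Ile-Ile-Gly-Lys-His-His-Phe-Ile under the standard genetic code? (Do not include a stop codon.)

Ile: 3 codons.
Ile: 3 codons.
Gly: 4 codons.
Lys: 2 codons.
His: 2 codons.
His: 2 codons.
Phe: 2 codons.
Ile: 3 codons.
3 × 3 × 4 × 2 × 2 × 2 × 2 × 3 = 1728.

1728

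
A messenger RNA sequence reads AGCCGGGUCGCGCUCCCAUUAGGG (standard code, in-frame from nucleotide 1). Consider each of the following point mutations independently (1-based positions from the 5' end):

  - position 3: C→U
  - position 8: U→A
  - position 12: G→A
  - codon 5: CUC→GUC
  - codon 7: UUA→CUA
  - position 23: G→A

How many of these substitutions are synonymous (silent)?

Codon 1: AGC (Ser) → AGU (Ser) — synonymous.
Codon 3: GUC (Val) → GAC (Asp) — missense.
Codon 4: GCG (Ala) → GCA (Ala) — synonymous.
Codon 5: CUC (Leu) → GUC (Val) — missense.
Codon 7: UUA (Leu) → CUA (Leu) — synonymous.
Codon 8: GGG (Gly) → GAG (Glu) — missense.
Synonymous: 3 of 6.

3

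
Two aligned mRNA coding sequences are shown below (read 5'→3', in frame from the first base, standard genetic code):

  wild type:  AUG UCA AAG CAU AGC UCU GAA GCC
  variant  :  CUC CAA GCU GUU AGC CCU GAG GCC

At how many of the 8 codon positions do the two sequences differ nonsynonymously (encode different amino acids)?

Codon 1: AUG Met / CUC Leu — nonsynonymous.
Codon 2: UCA Ser / CAA Gln — nonsynonymous.
Codon 3: AAG Lys / GCU Ala — nonsynonymous.
Codon 4: CAU His / GUU Val — nonsynonymous.
Codon 5: AGC Ser / AGC Ser — identical.
Codon 6: UCU Ser / CCU Pro — nonsynonymous.
Codon 7: GAA Glu / GAG Glu — synonymous.
Codon 8: GCC Ala / GCC Ala — identical.
Nonsynonymous differences: 5.

5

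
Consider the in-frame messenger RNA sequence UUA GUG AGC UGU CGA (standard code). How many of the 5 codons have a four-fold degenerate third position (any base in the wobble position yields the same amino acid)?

2

Codon 1 UUA (Leu): third position 2-fold.
Codon 2 GUG (Val): third position 4-fold.
Codon 3 AGC (Ser): third position 2-fold.
Codon 4 UGU (Cys): third position 2-fold.
Codon 5 CGA (Arg): third position 4-fold.
Four-fold degenerate third positions: 2.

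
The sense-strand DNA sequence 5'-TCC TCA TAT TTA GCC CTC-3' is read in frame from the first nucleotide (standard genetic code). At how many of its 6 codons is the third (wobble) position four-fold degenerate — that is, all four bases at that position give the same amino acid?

4

Codon 1 TCC (Ser): third position 4-fold.
Codon 2 TCA (Ser): third position 4-fold.
Codon 3 TAT (Tyr): third position 2-fold.
Codon 4 TTA (Leu): third position 2-fold.
Codon 5 GCC (Ala): third position 4-fold.
Codon 6 CTC (Leu): third position 4-fold.
Four-fold degenerate third positions: 4.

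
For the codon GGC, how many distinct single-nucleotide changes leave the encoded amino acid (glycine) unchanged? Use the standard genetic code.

Position 1: none → 0 synonymous.
Position 2: none → 0 synonymous.
Position 3: GGT, GGA, GGG → 3 synonymous.
Total: 0 + 0 + 3 = 3.

3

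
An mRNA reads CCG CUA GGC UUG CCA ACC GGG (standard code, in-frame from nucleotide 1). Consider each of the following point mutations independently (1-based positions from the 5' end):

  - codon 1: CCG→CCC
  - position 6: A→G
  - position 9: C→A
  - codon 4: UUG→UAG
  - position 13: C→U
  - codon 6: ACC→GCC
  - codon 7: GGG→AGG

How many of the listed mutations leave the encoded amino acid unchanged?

3

Codon 1: CCG (Pro) → CCC (Pro) — synonymous.
Codon 2: CUA (Leu) → CUG (Leu) — synonymous.
Codon 3: GGC (Gly) → GGA (Gly) — synonymous.
Codon 4: UUG (Leu) → UAG (Stop) — nonsense.
Codon 5: CCA (Pro) → UCA (Ser) — missense.
Codon 6: ACC (Thr) → GCC (Ala) — missense.
Codon 7: GGG (Gly) → AGG (Arg) — missense.
Synonymous: 3 of 7.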